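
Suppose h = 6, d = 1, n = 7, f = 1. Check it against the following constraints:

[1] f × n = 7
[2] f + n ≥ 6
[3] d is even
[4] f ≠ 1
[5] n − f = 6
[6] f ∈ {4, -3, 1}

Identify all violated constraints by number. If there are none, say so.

The assignment fails constraints 3, 4.

[1] f × n = 1 × 7 = 7 — satisfied.
[2] f + n = 1 + 7 = 8; 8 ≥ 6 — satisfied.
[3] d = 1 is odd — violated.
[4] f = 1, but 1 is required to differ — violated.
[5] n − f = 7 − 1 = 6 — satisfied.
[6] f = 1 is in {4, -3, 1} — satisfied.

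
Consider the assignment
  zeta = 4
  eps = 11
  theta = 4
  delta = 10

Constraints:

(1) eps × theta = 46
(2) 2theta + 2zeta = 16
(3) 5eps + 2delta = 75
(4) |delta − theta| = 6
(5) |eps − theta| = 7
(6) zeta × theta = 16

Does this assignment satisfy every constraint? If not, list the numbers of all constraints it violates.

The assignment fails constraint 1.

(1) eps × theta = 11 × 4 = 44, not 46  ✗
(2) 2theta + 2zeta = 2(4) + 2(4) = 16  ✓
(3) 5eps + 2delta = 5(11) + 2(10) = 75  ✓
(4) |10 − 4| = 6  ✓
(5) |11 − 4| = 7  ✓
(6) zeta × theta = 4 × 4 = 16  ✓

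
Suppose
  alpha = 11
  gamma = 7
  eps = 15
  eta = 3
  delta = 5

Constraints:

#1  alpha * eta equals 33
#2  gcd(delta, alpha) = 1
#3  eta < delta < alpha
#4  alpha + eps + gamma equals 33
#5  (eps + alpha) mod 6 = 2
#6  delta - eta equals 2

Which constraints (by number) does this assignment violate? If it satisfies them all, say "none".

All constraints are satisfied.

#1 alpha * eta = 11 * 3 = 33  OK
#2 gcd(5, 11) = 1  OK
#3 values 3 < 5 < 11  OK
#4 alpha + eps + gamma = 11 + 15 + 7 = 33  OK
#5 eps + alpha = 26; 26 mod 6 = 2  OK
#6 delta - eta = 5 - 3 = 2  OK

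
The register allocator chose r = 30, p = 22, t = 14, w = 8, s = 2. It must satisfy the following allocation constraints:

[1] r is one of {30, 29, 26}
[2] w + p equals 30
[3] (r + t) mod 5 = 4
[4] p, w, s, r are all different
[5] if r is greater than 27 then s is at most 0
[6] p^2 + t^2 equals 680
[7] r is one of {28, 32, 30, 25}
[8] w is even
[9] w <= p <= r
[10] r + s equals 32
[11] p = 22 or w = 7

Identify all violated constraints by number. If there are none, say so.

Constraint 5 is violated.

[1] r = 30 is in {30, 29, 26}  ✓
[2] w + p = 8 + 22 = 30  ✓
[3] r + t = 44; 44 mod 5 = 4  ✓
[4] values 22, 8, 2, 30 are pairwise distinct  ✓
[5] r = 30 > 27, so we need s ≤ 0; but s = 2 > 0  ✗
[6] p^2 + t^2 = 22^2 + 14^2 = 484 + 196 = 680  ✓
[7] r = 30 is in {28, 32, 30, 25}  ✓
[8] w = 8 is even  ✓
[9] values 8 <= 22 <= 30  ✓
[10] r + s = 30 + 2 = 32  ✓
[11] p = 22 = 22 (first disjunct)  ✓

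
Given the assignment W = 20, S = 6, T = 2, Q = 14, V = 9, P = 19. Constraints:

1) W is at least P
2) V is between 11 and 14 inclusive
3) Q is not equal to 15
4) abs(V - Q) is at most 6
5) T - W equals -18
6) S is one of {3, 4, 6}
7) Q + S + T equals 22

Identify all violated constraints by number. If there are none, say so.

No — constraint 2 is not satisfied.

1) W = 20, P = 19; 20 ≥ 19 — holds.
2) V = 9 is outside [11, 14] — fails.
3) Q = 14, and 14 ≠ 15 — holds.
4) abs(9 - 14) = 5; 5 ≤ 6 — holds.
5) T - W = 2 - 20 = -18 — holds.
6) S = 6 is in {3, 4, 6} — holds.
7) Q + S + T = 14 + 6 + 2 = 22 — holds.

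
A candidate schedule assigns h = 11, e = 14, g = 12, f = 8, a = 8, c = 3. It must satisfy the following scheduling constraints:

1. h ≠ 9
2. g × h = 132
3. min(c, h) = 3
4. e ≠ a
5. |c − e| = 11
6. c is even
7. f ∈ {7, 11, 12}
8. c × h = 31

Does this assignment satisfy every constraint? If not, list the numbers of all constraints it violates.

Constraints 6, 7, and 8 do not hold.

1. h = 11, and 11 ≠ 9  true
2. g × h = 12 × 11 = 132  true
3. min(3, 11) = 3  true
4. e = 14, a = 8; distinct  true
5. |3 − 14| = 11  true
6. c = 3 is odd  false
7. f = 8 is not in {7, 11, 12}  false
8. c × h = 3 × 11 = 33, not 31  false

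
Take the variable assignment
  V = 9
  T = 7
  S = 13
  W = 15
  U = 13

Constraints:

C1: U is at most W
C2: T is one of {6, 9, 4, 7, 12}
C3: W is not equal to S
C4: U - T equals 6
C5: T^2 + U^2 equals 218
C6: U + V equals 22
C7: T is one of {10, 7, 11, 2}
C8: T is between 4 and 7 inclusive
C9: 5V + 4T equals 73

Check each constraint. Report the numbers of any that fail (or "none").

All constraints are satisfied.

C1: U = 13, W = 15; 13 ≤ 15  OK
C2: T = 7 is in {6, 9, 4, 7, 12}  OK
C3: W = 15, S = 13; distinct  OK
C4: U - T = 13 - 7 = 6  OK
C5: T^2 + U^2 = 7^2 + 13^2 = 49 + 169 = 218  OK
C6: U + V = 13 + 9 = 22  OK
C7: T = 7 is in {10, 7, 11, 2}  OK
C8: T = 7 lies in [4, 7]  OK
C9: 5V + 4T = 5(9) + 4(7) = 73  OK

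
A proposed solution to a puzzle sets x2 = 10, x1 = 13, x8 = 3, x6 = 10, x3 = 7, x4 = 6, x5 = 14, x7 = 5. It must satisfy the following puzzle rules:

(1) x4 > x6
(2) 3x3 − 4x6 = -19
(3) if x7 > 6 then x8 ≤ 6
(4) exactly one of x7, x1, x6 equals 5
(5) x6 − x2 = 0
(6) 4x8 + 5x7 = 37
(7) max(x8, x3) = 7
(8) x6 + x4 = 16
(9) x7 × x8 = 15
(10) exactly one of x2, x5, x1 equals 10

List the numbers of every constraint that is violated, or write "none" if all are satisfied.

Violated: 1.

(1) x4 = 6, x6 = 10; 6 ≤ 10 (want >)  ✘
(2) 3x3 − 4x6 = 3(7) − 4(10) = -19  ✔
(3) x7 = 5, not > 6; antecedent false, conditional vacuously true  ✔
(4) x7=5, x1=13, x6=10; 1 of them equals 5  ✔
(5) x6 − x2 = 10 − 10 = 0  ✔
(6) 4x8 + 5x7 = 4(3) + 5(5) = 37  ✔
(7) max(3, 7) = 7  ✔
(8) x6 + x4 = 10 + 6 = 16  ✔
(9) x7 × x8 = 5 × 3 = 15  ✔
(10) x2=10, x5=14, x1=13; 1 of them equals 10  ✔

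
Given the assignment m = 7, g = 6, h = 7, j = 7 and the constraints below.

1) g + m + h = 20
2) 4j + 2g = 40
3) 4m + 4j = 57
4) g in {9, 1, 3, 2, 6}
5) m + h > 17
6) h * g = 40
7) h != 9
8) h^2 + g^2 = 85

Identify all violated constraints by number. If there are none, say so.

1) g + m + h = 6 + 7 + 7 = 20  ✔
2) 4j + 2g = 4(7) + 2(6) = 40  ✔
3) 4m + 4j = 4(7) + 4(7) = 56, not 57  ✘
4) g = 6 is in {9, 1, 3, 2, 6}  ✔
5) m + h = 7 + 7 = 14; 14 ≤ 17, bound 17 not met  ✘
6) h * g = 7 * 6 = 42, not 40  ✘
7) h = 7, and 7 ≠ 9  ✔
8) h^2 + g^2 = 7^2 + 6^2 = 49 + 36 = 85  ✔

The assignment fails constraints 3, 5, and 6.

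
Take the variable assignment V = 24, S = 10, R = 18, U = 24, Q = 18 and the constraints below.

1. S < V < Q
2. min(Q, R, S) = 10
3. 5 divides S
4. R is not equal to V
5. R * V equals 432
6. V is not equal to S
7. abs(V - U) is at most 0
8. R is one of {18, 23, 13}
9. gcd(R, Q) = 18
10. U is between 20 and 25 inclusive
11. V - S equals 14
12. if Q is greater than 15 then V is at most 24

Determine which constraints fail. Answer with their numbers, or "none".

1. values 10, 24, 18; V = 24 is not < Q = 18  ✗
2. min(18, 18, 10) = 10  ✓
3. 10 / 5 = 2, so 5 divides 10  ✓
4. R = 18, V = 24; distinct  ✓
5. R * V = 18 * 24 = 432  ✓
6. V = 24, S = 10; distinct  ✓
7. abs(24 - 24) = 0; 0 ≤ 0  ✓
8. R = 18 is in {18, 23, 13}  ✓
9. gcd(18, 18) = 18  ✓
10. U = 24 lies in [20, 25]  ✓
11. V - S = 24 - 10 = 14  ✓
12. Q = 18 > 15, so we need V ≤ 24; V = 24 ≤ 24  ✓

Constraint 1 is violated.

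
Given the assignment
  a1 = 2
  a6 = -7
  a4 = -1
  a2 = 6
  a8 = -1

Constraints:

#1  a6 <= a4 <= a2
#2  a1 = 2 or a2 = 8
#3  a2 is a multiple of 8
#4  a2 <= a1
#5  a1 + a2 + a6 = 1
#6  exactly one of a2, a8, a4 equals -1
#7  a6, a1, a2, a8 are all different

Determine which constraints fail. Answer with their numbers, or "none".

#1 values -7 <= -1 <= 6  OK
#2 a1 = 2 = 2 (first disjunct)  OK
#3 6 = 8*0 + 6, so 8 does not divide 6  FAIL
#4 a2 = 6, a1 = 2; 6 > 2 (want ≤)  FAIL
#5 a1 + a2 + a6 = 2 + 6 + (-7) = 1  OK
#6 a2=6, a8=-1, a4=-1; 2 of them equal -1, not exactly one  FAIL
#7 values -7, 2, 6, -1 are pairwise distinct  OK

Constraints 3, 4, and 6 are violated.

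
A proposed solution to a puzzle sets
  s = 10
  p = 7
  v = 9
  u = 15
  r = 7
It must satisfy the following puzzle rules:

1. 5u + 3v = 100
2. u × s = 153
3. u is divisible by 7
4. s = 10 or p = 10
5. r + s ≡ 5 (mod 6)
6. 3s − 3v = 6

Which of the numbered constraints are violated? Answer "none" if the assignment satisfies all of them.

Constraints 1, 2, 3, and 6 do not hold.

1. 5u + 3v = 5(15) + 3(9) = 102, not 100 — fails.
2. u × s = 15 × 10 = 150, not 153 — fails.
3. 15 = 7×2 + 1, so 7 does not divide 15 — fails.
4. s = 10 = 10 (first disjunct) — holds.
5. r + s = 17; 17 mod 6 = 5 — holds.
6. 3s − 3v = 3(10) − 3(9) = 3, not 6 — fails.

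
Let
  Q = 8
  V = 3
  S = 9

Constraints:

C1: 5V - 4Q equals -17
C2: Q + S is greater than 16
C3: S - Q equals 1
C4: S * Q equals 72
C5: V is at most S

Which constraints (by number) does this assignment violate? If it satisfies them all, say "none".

C1: 5V - 4Q = 5(3) - 4(8) = -17  holds
C2: Q + S = 8 + 9 = 17; 17 > 16  holds
C3: S - Q = 9 - 8 = 1  holds
C4: S * Q = 9 * 8 = 72  holds
C5: V = 3, S = 9; 3 ≤ 9  holds

All constraints are satisfied.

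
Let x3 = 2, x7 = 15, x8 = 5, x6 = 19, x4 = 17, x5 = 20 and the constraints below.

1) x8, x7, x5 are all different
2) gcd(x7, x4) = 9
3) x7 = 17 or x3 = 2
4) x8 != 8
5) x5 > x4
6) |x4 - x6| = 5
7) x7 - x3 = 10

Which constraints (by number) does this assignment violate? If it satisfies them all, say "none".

The assignment fails constraints 2, 6, and 7.

1) values 5, 15, 20 are pairwise distinct  holds
2) gcd(15, 17) = 1, not 9  fails
3) x7 = 15 ≠ 17, but x3 = 2 = 2 (second disjunct)  holds
4) x8 = 5, and 5 ≠ 8  holds
5) x5 = 20, x4 = 17; 20 > 17  holds
6) |17 - 19| = 2, not 5  fails
7) x7 - x3 = 15 - 2 = 13, not 10  fails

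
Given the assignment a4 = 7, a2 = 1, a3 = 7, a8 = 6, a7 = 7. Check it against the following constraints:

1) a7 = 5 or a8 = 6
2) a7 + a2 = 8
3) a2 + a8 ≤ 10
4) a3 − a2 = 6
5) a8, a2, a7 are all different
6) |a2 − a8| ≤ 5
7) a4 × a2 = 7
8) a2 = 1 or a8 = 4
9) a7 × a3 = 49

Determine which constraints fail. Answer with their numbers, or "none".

1) a7 = 7 ≠ 5, but a8 = 6 = 6 (second disjunct) — satisfied.
2) a7 + a2 = 7 + 1 = 8 — satisfied.
3) a2 + a8 = 1 + 6 = 7; 7 ≤ 10 — satisfied.
4) a3 − a2 = 7 − 1 = 6 — satisfied.
5) values 6, 1, 7 are pairwise distinct — satisfied.
6) |1 − 6| = 5; 5 ≤ 5 — satisfied.
7) a4 × a2 = 7 × 1 = 7 — satisfied.
8) a2 = 1 = 1 (first disjunct) — satisfied.
9) a7 × a3 = 7 × 7 = 49 — satisfied.

The assignment satisfies every constraint.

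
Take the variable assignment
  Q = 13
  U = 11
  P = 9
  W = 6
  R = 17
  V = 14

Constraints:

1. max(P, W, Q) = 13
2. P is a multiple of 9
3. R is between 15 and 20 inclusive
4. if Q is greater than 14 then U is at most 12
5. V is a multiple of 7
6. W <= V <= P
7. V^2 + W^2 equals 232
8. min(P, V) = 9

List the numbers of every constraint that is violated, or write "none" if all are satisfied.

1. max(9, 6, 13) = 13 — holds.
2. 9 / 9 = 1, so 9 divides 9 — holds.
3. R = 17 lies in [15, 20] — holds.
4. Q = 13, not > 14; antecedent false, conditional vacuously true — holds.
5. 14 / 7 = 2, so 7 divides 14 — holds.
6. values 6, 14, 9; V = 14 is not <= P = 9 — fails.
7. V^2 + W^2 = 14^2 + 6^2 = 196 + 36 = 232 — holds.
8. min(9, 14) = 9 — holds.

Violated: 6.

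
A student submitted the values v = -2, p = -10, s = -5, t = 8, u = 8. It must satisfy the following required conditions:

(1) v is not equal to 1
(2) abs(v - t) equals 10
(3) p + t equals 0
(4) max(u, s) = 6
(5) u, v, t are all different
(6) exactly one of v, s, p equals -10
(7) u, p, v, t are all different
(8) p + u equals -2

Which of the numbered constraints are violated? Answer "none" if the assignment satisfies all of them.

Violated: 3, 4, 5, and 7.

(1) v = -2, and -2 ≠ 1  ✔
(2) abs(-2 - 8) = 10  ✔
(3) p + t = -10 + 8 = -2, not 0  ✘
(4) max(8, -5) = 8, not 6  ✘
(5) u = t = 8, not all different  ✘
(6) v=-2, s=-5, p=-10; 1 of them equals -10  ✔
(7) u = t = 8, not all different  ✘
(8) p + u = -10 + 8 = -2  ✔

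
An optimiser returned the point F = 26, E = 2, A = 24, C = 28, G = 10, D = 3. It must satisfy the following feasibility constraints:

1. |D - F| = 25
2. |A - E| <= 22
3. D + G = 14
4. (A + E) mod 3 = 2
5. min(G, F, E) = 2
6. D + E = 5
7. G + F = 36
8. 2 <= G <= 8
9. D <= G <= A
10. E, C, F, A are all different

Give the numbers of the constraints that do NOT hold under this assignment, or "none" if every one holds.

1. |3 - 26| = 23, not 25  ✘
2. |24 - 2| = 22; 22 ≤ 22  ✔
3. D + G = 3 + 10 = 13, not 14  ✘
4. A + E = 26; 26 mod 3 = 2  ✔
5. min(10, 26, 2) = 2  ✔
6. D + E = 3 + 2 = 5  ✔
7. G + F = 10 + 26 = 36  ✔
8. G = 10 is outside [2, 8]  ✘
9. values 3 <= 10 <= 24  ✔
10. values 2, 28, 26, 24 are pairwise distinct  ✔

Constraints 1, 3, and 8 are violated.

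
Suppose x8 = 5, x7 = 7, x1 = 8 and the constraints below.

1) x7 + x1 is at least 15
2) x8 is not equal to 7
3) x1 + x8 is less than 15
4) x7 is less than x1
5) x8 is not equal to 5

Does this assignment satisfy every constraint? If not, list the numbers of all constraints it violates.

The assignment fails constraint 5.

1) x7 + x1 = 7 + 8 = 15; 15 ≥ 15 — holds.
2) x8 = 5, and 5 ≠ 7 — holds.
3) x1 + x8 = 8 + 5 = 13; 13 < 15 — holds.
4) x7 = 7, x1 = 8; 7 < 8 — holds.
5) x8 = 5, but 5 is required to differ — fails.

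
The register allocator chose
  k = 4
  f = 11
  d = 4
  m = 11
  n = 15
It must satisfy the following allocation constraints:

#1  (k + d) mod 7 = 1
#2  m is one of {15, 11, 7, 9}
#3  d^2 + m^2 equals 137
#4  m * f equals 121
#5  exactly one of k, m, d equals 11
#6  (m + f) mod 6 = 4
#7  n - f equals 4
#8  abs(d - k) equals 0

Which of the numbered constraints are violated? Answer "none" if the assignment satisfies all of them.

#1 k + d = 8; 8 mod 7 = 1 — OK.
#2 m = 11 is in {15, 11, 7, 9} — OK.
#3 d^2 + m^2 = 4^2 + 11^2 = 16 + 121 = 137 — OK.
#4 m * f = 11 * 11 = 121 — OK.
#5 k=4, m=11, d=4; 1 of them equals 11 — OK.
#6 m + f = 22; 22 mod 6 = 4 — OK.
#7 n - f = 15 - 11 = 4 — OK.
#8 abs(4 - 4) = 0 — OK.

The assignment satisfies every constraint.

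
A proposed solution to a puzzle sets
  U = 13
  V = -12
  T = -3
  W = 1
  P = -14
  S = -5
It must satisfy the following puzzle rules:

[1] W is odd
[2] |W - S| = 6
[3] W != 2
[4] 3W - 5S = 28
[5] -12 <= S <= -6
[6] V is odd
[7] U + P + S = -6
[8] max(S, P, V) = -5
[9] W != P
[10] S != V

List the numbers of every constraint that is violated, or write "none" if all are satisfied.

The assignment fails constraints 5 and 6.

[1] W = 1 is odd — holds.
[2] |1 - (-5)| = 6 — holds.
[3] W = 1, and 1 ≠ 2 — holds.
[4] 3W - 5S = 3(1) - 5(-5) = 28 — holds.
[5] S = -5 is outside [-12, -6] — fails.
[6] V = -12 is even — fails.
[7] U + P + S = 13 + (-14) + (-5) = -6 — holds.
[8] max(-5, -14, -12) = -5 — holds.
[9] W = 1, P = -14; distinct — holds.
[10] S = -5, V = -12; distinct — holds.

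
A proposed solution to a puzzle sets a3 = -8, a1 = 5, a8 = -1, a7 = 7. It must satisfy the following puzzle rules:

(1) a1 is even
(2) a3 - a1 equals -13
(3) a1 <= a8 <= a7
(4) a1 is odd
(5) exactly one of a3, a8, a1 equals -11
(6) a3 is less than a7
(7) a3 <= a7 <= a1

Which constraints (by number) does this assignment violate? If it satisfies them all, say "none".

(1) a1 = 5 is odd  ✗
(2) a3 - a1 = -8 - 5 = -13  ✓
(3) values 5, -1, 7; a1 = 5 is not <= a8 = -1  ✗
(4) a1 = 5 is odd  ✓
(5) a3=-8, a8=-1, a1=5; 0 of them equal -11, not exactly one  ✗
(6) a3 = -8, a7 = 7; -8 < 7  ✓
(7) values -8, 7, 5; a7 = 7 is not <= a1 = 5  ✗

Constraints 1, 3, 5, and 7 are violated.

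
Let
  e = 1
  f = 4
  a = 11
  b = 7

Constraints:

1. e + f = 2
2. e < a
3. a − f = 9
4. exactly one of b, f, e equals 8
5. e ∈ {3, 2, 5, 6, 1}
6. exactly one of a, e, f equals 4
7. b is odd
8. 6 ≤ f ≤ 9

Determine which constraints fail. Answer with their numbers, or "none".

Violated: 1, 3, 4, and 8.

1. e + f = 1 + 4 = 5, not 2  false
2. e = 1, a = 11; 1 < 11  true
3. a − f = 11 − 4 = 7, not 9  false
4. b=7, f=4, e=1; 0 of them equal 8, not exactly one  false
5. e = 1 is in {3, 2, 5, 6, 1}  true
6. a=11, e=1, f=4; 1 of them equals 4  true
7. b = 7 is odd  true
8. f = 4 is outside [6, 9]  false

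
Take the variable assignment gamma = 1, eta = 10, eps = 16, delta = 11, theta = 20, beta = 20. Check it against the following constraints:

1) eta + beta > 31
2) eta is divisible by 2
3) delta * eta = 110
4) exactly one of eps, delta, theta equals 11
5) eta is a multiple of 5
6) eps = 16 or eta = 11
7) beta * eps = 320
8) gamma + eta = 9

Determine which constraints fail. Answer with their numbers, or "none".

Violated: 1 and 8.

1) eta + beta = 10 + 20 = 30; 30 ≤ 31, bound 31 not met  FAIL
2) 10 / 2 = 5, so 2 divides 10  OK
3) delta * eta = 11 * 10 = 110  OK
4) eps=16, delta=11, theta=20; 1 of them equals 11  OK
5) 10 / 5 = 2, so 5 divides 10  OK
6) eps = 16 = 16 (first disjunct)  OK
7) beta * eps = 20 * 16 = 320  OK
8) gamma + eta = 1 + 10 = 11, not 9  FAIL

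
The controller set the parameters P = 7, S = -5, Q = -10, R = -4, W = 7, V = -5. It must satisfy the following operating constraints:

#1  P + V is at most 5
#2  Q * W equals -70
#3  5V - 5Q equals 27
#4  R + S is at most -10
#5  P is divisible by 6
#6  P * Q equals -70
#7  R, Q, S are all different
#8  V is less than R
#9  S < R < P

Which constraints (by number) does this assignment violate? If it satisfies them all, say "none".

Constraints 3, 4, 5 are violated.

#1 P + V = 7 + (-5) = 2; 2 ≤ 5  OK
#2 Q * W = -10 * 7 = -70  OK
#3 5V - 5Q = 5(-5) - 5(-10) = 25, not 27  FAIL
#4 R + S = -4 + (-5) = -9; -9 > -10, bound -10 not met  FAIL
#5 7 = 6*1 + 1, so 6 does not divide 7  FAIL
#6 P * Q = 7 * (-10) = -70  OK
#7 values -4, -10, -5 are pairwise distinct  OK
#8 V = -5, R = -4; -5 < -4  OK
#9 values -5 < -4 < 7  OK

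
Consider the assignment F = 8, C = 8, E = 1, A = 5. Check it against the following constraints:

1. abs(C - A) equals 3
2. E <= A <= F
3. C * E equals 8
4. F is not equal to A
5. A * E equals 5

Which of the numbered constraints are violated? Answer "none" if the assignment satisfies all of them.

1. abs(8 - 5) = 3 — OK.
2. values 1 <= 5 <= 8 — OK.
3. C * E = 8 * 1 = 8 — OK.
4. F = 8, A = 5; distinct — OK.
5. A * E = 5 * 1 = 5 — OK.

All constraints are satisfied.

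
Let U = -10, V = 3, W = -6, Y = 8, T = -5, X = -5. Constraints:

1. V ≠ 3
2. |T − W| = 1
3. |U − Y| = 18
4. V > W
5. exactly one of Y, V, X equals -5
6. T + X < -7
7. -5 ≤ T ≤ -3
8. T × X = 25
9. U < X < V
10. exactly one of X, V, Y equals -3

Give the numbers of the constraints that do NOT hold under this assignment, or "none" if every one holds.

1. V = 3, but 3 is required to differ — does not hold.
2. |-5 − (-6)| = 1 — holds.
3. |-10 − 8| = 18 — holds.
4. V = 3, W = -6; 3 > -6 — holds.
5. Y=8, V=3, X=-5; 1 of them equals -5 — holds.
6. T + X = -5 + (-5) = -10; -10 < -7 — holds.
7. T = -5 lies in [-5, -3] — holds.
8. T × X = -5 × (-5) = 25 — holds.
9. values -10 < -5 < 3 — holds.
10. X=-5, V=3, Y=8; 0 of them equal -3, not exactly one — does not hold.

Violated: 1 and 10.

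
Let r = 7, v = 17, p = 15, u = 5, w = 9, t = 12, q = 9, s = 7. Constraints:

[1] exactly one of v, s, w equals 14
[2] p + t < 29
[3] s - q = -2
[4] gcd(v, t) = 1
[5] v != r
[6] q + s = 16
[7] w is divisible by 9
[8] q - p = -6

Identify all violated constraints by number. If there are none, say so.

Violated: 1.

[1] v=17, s=7, w=9; 0 of them equal 14, not exactly one — does not hold.
[2] p + t = 15 + 12 = 27; 27 < 29 — holds.
[3] s - q = 7 - 9 = -2 — holds.
[4] gcd(17, 12) = 1 — holds.
[5] v = 17, r = 7; distinct — holds.
[6] q + s = 9 + 7 = 16 — holds.
[7] 9 / 9 = 1, so 9 divides 9 — holds.
[8] q - p = 9 - 15 = -6 — holds.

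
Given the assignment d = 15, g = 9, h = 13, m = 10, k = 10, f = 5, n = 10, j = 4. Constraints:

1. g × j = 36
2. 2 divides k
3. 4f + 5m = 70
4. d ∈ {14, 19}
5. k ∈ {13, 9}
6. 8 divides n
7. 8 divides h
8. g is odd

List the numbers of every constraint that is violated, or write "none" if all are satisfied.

1. g × j = 9 × 4 = 36  OK
2. 10 / 2 = 5, so 2 divides 10  OK
3. 4f + 5m = 4(5) + 5(10) = 70  OK
4. d = 15 is not in {14, 19}  FAIL
5. k = 10 is not in {13, 9}  FAIL
6. 10 = 8×1 + 2, so 8 does not divide 10  FAIL
7. 13 = 8×1 + 5, so 8 does not divide 13  FAIL
8. g = 9 is odd  OK

The assignment fails constraints 4, 5, 6, and 7.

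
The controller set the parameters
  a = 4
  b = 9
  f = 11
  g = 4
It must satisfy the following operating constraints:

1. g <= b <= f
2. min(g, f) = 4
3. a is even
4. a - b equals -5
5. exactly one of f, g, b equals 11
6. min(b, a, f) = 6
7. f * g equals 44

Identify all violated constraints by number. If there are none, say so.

No — constraint 6 is not satisfied.

1. values 4 <= 9 <= 11 — OK.
2. min(4, 11) = 4 — OK.
3. a = 4 is even — OK.
4. a - b = 4 - 9 = -5 — OK.
5. f=11, g=4, b=9; 1 of them equals 11 — OK.
6. min(9, 4, 11) = 4, not 6 — violated.
7. f * g = 11 * 4 = 44 — OK.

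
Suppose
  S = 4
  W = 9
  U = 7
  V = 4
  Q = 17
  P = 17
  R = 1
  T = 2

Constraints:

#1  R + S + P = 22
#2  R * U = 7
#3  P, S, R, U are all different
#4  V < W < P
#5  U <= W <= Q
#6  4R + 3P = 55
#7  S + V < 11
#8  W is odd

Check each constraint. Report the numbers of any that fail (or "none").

The assignment satisfies every constraint.

#1 R + S + P = 1 + 4 + 17 = 22 — holds.
#2 R * U = 1 * 7 = 7 — holds.
#3 values 17, 4, 1, 7 are pairwise distinct — holds.
#4 values 4 < 9 < 17 — holds.
#5 values 7 <= 9 <= 17 — holds.
#6 4R + 3P = 4(1) + 3(17) = 55 — holds.
#7 S + V = 4 + 4 = 8; 8 < 11 — holds.
#8 W = 9 is odd — holds.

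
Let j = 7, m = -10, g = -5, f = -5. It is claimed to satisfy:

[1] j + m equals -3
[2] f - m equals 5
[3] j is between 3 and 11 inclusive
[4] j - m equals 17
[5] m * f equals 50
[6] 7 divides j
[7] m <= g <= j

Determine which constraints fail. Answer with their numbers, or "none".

[1] j + m = 7 + (-10) = -3 — satisfied.
[2] f - m = -5 - (-10) = 5 — satisfied.
[3] j = 7 lies in [3, 11] — satisfied.
[4] j - m = 7 - (-10) = 17 — satisfied.
[5] m * f = -10 * (-5) = 50 — satisfied.
[6] 7 / 7 = 1, so 7 divides 7 — satisfied.
[7] values -10 <= -5 <= 7 — satisfied.

The assignment satisfies every constraint.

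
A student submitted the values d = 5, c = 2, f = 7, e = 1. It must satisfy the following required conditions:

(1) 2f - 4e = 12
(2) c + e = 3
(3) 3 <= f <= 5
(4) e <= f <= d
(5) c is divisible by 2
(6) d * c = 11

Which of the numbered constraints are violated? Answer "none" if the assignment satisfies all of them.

(1) 2f - 4e = 2(7) - 4(1) = 10, not 12 — fails.
(2) c + e = 2 + 1 = 3 — holds.
(3) f = 7 is outside [3, 5] — fails.
(4) values 1, 7, 5; f = 7 is not <= d = 5 — fails.
(5) 2 / 2 = 1, so 2 divides 2 — holds.
(6) d * c = 5 * 2 = 10, not 11 — fails.

Constraints 1, 3, 4, and 6 do not hold.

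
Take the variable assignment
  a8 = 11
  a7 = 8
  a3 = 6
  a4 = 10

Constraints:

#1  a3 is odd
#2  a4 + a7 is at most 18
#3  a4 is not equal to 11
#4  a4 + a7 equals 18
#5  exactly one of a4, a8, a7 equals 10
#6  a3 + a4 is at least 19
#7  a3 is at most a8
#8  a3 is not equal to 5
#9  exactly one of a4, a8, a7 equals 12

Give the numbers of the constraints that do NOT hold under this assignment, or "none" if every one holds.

#1 a3 = 6 is even  FAIL
#2 a4 + a7 = 10 + 8 = 18; 18 ≤ 18  OK
#3 a4 = 10, and 10 ≠ 11  OK
#4 a4 + a7 = 10 + 8 = 18  OK
#5 a4=10, a8=11, a7=8; 1 of them equals 10  OK
#6 a3 + a4 = 6 + 10 = 16; 16 < 19, bound 19 not met  FAIL
#7 a3 = 6, a8 = 11; 6 ≤ 11  OK
#8 a3 = 6, and 6 ≠ 5  OK
#9 a4=10, a8=11, a7=8; 0 of them equal 12, not exactly one  FAIL

Violated: 1, 6, and 9.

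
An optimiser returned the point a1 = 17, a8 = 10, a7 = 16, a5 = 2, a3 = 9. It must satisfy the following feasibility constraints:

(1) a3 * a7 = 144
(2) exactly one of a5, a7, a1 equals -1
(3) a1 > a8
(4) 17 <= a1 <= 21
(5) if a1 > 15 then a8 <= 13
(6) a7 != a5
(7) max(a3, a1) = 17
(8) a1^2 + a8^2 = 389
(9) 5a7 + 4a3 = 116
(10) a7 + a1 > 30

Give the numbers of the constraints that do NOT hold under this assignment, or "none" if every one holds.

No — constraint 2 is not satisfied.

(1) a3 * a7 = 9 * 16 = 144 — OK.
(2) a5=2, a7=16, a1=17; 0 of them equal -1, not exactly one — violated.
(3) a1 = 17, a8 = 10; 17 > 10 — OK.
(4) a1 = 17 lies in [17, 21] — OK.
(5) a1 = 17 > 15, so we need a8 ≤ 13; a8 = 10 ≤ 13 — OK.
(6) a7 = 16, a5 = 2; distinct — OK.
(7) max(9, 17) = 17 — OK.
(8) a1^2 + a8^2 = 17^2 + 10^2 = 289 + 100 = 389 — OK.
(9) 5a7 + 4a3 = 5(16) + 4(9) = 116 — OK.
(10) a7 + a1 = 16 + 17 = 33; 33 > 30 — OK.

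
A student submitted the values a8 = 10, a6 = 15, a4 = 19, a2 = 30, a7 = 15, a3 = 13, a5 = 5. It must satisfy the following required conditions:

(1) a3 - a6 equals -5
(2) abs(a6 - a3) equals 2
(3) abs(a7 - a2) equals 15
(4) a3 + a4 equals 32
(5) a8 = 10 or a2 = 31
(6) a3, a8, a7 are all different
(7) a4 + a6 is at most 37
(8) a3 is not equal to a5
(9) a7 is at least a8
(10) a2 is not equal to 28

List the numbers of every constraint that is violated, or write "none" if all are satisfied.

(1) a3 - a6 = 13 - 15 = -2, not -5  ✗
(2) abs(15 - 13) = 2  ✓
(3) abs(15 - 30) = 15  ✓
(4) a3 + a4 = 13 + 19 = 32  ✓
(5) a8 = 10 = 10 (first disjunct)  ✓
(6) values 13, 10, 15 are pairwise distinct  ✓
(7) a4 + a6 = 19 + 15 = 34; 34 ≤ 37  ✓
(8) a3 = 13, a5 = 5; distinct  ✓
(9) a7 = 15, a8 = 10; 15 ≥ 10  ✓
(10) a2 = 30, and 30 ≠ 28  ✓

Constraint 1 does not hold.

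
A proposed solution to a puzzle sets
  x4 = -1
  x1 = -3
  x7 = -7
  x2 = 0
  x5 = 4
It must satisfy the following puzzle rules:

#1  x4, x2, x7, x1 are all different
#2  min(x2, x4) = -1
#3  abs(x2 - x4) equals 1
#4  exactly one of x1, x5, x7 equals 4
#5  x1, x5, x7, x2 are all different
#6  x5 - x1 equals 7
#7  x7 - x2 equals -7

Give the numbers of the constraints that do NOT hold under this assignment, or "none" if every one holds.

#1 values -1, 0, -7, -3 are pairwise distinct — satisfied.
#2 min(0, -1) = -1 — satisfied.
#3 abs(0 - (-1)) = 1 — satisfied.
#4 x1=-3, x5=4, x7=-7; 1 of them equals 4 — satisfied.
#5 values -3, 4, -7, 0 are pairwise distinct — satisfied.
#6 x5 - x1 = 4 - (-3) = 7 — satisfied.
#7 x7 - x2 = -7 - 0 = -7 — satisfied.

No violations.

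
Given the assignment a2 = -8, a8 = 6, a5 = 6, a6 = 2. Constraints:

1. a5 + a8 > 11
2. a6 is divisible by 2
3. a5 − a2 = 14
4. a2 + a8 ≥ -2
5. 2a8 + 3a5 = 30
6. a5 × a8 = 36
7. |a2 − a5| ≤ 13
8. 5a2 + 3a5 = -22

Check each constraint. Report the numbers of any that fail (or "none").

No — constraint 7 is not satisfied.

1. a5 + a8 = 6 + 6 = 12; 12 > 11  holds
2. 2 / 2 = 1, so 2 divides 2  holds
3. a5 − a2 = 6 − (-8) = 14  holds
4. a2 + a8 = -8 + 6 = -2; -2 ≥ -2  holds
5. 2a8 + 3a5 = 2(6) + 3(6) = 30  holds
6. a5 × a8 = 6 × 6 = 36  holds
7. |-8 − 6| = 14; 14 > 13, exceeds bound 13  fails
8. 5a2 + 3a5 = 5(-8) + 3(6) = -22  holds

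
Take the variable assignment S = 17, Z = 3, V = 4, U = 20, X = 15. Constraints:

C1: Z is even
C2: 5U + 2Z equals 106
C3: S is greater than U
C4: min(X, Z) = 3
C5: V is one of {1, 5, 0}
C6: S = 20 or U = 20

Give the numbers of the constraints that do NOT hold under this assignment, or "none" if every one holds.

Violated: 1, 3, and 5.

C1: Z = 3 is odd  FAIL
C2: 5U + 2Z = 5(20) + 2(3) = 106  OK
C3: S = 17, U = 20; 17 ≤ 20 (want >)  FAIL
C4: min(15, 3) = 3  OK
C5: V = 4 is not in {1, 5, 0}  FAIL
C6: S = 17 ≠ 20, but U = 20 = 20 (second disjunct)  OK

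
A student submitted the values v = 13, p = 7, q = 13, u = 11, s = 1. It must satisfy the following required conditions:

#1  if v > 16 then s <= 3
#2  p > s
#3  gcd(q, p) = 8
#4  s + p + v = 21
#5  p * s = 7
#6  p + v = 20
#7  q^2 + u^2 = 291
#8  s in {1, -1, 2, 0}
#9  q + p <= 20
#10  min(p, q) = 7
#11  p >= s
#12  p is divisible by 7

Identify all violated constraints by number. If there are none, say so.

The assignment fails constraints 3, 7.

#1 v = 13, not > 16; antecedent false, conditional vacuously true  true
#2 p = 7, s = 1; 7 > 1  true
#3 gcd(13, 7) = 1, not 8  false
#4 s + p + v = 1 + 7 + 13 = 21  true
#5 p * s = 7 * 1 = 7  true
#6 p + v = 7 + 13 = 20  true
#7 q^2 + u^2 = 13^2 + 11^2 = 169 + 121 = 290, not 291  false
#8 s = 1 is in {1, -1, 2, 0}  true
#9 q + p = 13 + 7 = 20; 20 ≤ 20  true
#10 min(7, 13) = 7  true
#11 p = 7, s = 1; 7 ≥ 1  true
#12 7 / 7 = 1, so 7 divides 7  true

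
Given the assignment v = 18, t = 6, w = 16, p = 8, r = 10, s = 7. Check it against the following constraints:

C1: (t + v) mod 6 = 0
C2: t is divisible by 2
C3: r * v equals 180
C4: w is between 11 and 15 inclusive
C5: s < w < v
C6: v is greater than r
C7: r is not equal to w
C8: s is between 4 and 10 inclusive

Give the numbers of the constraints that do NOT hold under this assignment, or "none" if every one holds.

C1: t + v = 24; 24 mod 6 = 0  ✔
C2: 6 / 2 = 3, so 2 divides 6  ✔
C3: r * v = 10 * 18 = 180  ✔
C4: w = 16 is outside [11, 15]  ✘
C5: values 7 < 16 < 18  ✔
C6: v = 18, r = 10; 18 > 10  ✔
C7: r = 10, w = 16; distinct  ✔
C8: s = 7 lies in [4, 10]  ✔

No — constraint 4 is not satisfied.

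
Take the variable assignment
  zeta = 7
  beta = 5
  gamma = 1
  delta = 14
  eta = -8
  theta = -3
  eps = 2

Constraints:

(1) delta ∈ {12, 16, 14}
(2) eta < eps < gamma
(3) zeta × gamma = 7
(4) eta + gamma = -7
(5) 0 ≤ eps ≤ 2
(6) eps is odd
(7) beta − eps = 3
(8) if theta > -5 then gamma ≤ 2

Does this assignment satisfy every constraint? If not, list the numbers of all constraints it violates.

Constraints 2, 6 are violated.

(1) delta = 14 is in {12, 16, 14}  ✓
(2) values -8, 2, 1; eps = 2 is not < gamma = 1  ✗
(3) zeta × gamma = 7 × 1 = 7  ✓
(4) eta + gamma = -8 + 1 = -7  ✓
(5) eps = 2 lies in [0, 2]  ✓
(6) eps = 2 is even  ✗
(7) beta − eps = 5 − 2 = 3  ✓
(8) theta = -3 > -5, so we need gamma ≤ 2; gamma = 1 ≤ 2  ✓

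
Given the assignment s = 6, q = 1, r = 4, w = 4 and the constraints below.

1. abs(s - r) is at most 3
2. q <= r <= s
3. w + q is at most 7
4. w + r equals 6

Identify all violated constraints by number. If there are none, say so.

No — constraint 4 is not satisfied.

1. abs(6 - 4) = 2; 2 ≤ 3  holds
2. values 1 <= 4 <= 6  holds
3. w + q = 4 + 1 = 5; 5 ≤ 7  holds
4. w + r = 4 + 4 = 8, not 6  fails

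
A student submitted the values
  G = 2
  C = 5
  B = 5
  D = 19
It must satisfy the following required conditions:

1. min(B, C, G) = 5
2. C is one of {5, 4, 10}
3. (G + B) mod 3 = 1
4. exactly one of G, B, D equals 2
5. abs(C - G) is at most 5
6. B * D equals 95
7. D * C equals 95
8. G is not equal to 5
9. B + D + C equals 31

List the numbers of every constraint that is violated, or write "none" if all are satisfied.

No — constraints 1 and 9 are not satisfied.

1. min(5, 5, 2) = 2, not 5  ✗
2. C = 5 is in {5, 4, 10}  ✓
3. G + B = 7; 7 mod 3 = 1  ✓
4. G=2, B=5, D=19; 1 of them equals 2  ✓
5. abs(5 - 2) = 3; 3 ≤ 5  ✓
6. B * D = 5 * 19 = 95  ✓
7. D * C = 19 * 5 = 95  ✓
8. G = 2, and 2 ≠ 5  ✓
9. B + D + C = 5 + 19 + 5 = 29, not 31  ✗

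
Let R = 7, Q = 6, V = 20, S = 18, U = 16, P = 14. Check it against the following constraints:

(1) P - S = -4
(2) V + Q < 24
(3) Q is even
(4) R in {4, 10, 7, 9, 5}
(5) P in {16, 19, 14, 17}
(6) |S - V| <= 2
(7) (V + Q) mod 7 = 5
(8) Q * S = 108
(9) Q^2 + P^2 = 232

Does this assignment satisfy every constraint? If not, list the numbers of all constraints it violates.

(1) P - S = 14 - 18 = -4 — holds.
(2) V + Q = 20 + 6 = 26; 26 ≥ 24, bound 24 not met — does not hold.
(3) Q = 6 is even — holds.
(4) R = 7 is in {4, 10, 7, 9, 5} — holds.
(5) P = 14 is in {16, 19, 14, 17} — holds.
(6) |18 - 20| = 2; 2 ≤ 2 — holds.
(7) V + Q = 26; 26 mod 7 = 5 — holds.
(8) Q * S = 6 * 18 = 108 — holds.
(9) Q^2 + P^2 = 6^2 + 14^2 = 36 + 196 = 232 — holds.

Violated: 2.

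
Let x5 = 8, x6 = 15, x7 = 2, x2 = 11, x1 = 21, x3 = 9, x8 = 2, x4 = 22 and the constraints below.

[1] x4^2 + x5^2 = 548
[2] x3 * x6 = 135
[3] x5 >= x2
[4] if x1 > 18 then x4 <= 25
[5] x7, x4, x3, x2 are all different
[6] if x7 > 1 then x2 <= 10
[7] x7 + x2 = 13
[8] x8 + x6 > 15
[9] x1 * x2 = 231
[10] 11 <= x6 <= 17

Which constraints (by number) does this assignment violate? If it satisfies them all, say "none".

[1] x4^2 + x5^2 = 22^2 + 8^2 = 484 + 64 = 548  holds
[2] x3 * x6 = 9 * 15 = 135  holds
[3] x5 = 8, x2 = 11; 8 < 11 (want ≥)  fails
[4] x1 = 21 > 18, so we need x4 ≤ 25; x4 = 22 ≤ 25  holds
[5] values 2, 22, 9, 11 are pairwise distinct  holds
[6] x7 = 2 > 1, so we need x2 ≤ 10; but x2 = 11 > 10  fails
[7] x7 + x2 = 2 + 11 = 13  holds
[8] x8 + x6 = 2 + 15 = 17; 17 > 15  holds
[9] x1 * x2 = 21 * 11 = 231  holds
[10] x6 = 15 lies in [11, 17]  holds

No — constraints 3 and 6 are not satisfied.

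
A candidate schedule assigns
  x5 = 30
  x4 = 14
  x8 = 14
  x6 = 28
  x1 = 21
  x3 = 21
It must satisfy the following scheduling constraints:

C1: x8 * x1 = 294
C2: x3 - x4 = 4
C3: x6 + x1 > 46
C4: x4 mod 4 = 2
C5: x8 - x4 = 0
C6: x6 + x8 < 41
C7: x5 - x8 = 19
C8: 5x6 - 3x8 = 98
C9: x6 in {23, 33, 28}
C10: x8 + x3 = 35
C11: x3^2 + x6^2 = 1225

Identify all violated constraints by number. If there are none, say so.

C1: x8 * x1 = 14 * 21 = 294  OK
C2: x3 - x4 = 21 - 14 = 7, not 4  FAIL
C3: x6 + x1 = 28 + 21 = 49; 49 > 46  OK
C4: 14 mod 4 = 2  OK
C5: x8 - x4 = 14 - 14 = 0  OK
C6: x6 + x8 = 28 + 14 = 42; 42 ≥ 41, bound 41 not met  FAIL
C7: x5 - x8 = 30 - 14 = 16, not 19  FAIL
C8: 5x6 - 3x8 = 5(28) - 3(14) = 98  OK
C9: x6 = 28 is in {23, 33, 28}  OK
C10: x8 + x3 = 14 + 21 = 35  OK
C11: x3^2 + x6^2 = 21^2 + 28^2 = 441 + 784 = 1225  OK

Violated: 2, 6, 7.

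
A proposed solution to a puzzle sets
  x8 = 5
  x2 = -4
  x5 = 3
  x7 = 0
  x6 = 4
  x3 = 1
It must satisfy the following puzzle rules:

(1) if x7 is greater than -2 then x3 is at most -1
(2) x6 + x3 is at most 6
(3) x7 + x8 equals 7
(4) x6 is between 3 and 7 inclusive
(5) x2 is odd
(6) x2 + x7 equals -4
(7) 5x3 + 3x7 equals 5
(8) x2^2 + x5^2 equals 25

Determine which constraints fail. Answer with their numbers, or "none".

The assignment fails constraints 1, 3, and 5.

(1) x7 = 0 > -2, so we need x3 ≤ -1; but x3 = 1 > -1 — violated.
(2) x6 + x3 = 4 + 1 = 5; 5 ≤ 6 — OK.
(3) x7 + x8 = 0 + 5 = 5, not 7 — violated.
(4) x6 = 4 lies in [3, 7] — OK.
(5) x2 = -4 is even — violated.
(6) x2 + x7 = -4 + 0 = -4 — OK.
(7) 5x3 + 3x7 = 5(1) + 3(0) = 5 — OK.
(8) x2^2 + x5^2 = (-4)^2 + 3^2 = 16 + 9 = 25 — OK.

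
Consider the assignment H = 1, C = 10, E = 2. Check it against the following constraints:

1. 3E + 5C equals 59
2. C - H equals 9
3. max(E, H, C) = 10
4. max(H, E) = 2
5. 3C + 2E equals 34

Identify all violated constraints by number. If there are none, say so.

Constraint 1 does not hold.

1. 3E + 5C = 3(2) + 5(10) = 56, not 59 — violated.
2. C - H = 10 - 1 = 9 — satisfied.
3. max(2, 1, 10) = 10 — satisfied.
4. max(1, 2) = 2 — satisfied.
5. 3C + 2E = 3(10) + 2(2) = 34 — satisfied.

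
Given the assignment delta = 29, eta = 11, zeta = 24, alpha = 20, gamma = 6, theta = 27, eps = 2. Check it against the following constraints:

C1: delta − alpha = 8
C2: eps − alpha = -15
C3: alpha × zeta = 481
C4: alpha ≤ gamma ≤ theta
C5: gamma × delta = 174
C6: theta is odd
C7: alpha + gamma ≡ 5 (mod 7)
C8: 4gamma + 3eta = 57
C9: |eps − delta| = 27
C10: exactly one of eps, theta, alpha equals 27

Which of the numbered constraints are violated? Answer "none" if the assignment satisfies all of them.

C1: delta − alpha = 29 − 20 = 9, not 8 — violated.
C2: eps − alpha = 2 − 20 = -18, not -15 — violated.
C3: alpha × zeta = 20 × 24 = 480, not 481 — violated.
C4: values 20, 6, 27; alpha = 20 is not ≤ gamma = 6 — violated.
C5: gamma × delta = 6 × 29 = 174 — satisfied.
C6: theta = 27 is odd — satisfied.
C7: alpha + gamma = 26; 26 mod 7 = 5 — satisfied.
C8: 4gamma + 3eta = 4(6) + 3(11) = 57 — satisfied.
C9: |2 − 29| = 27 — satisfied.
C10: eps=2, theta=27, alpha=20; 1 of them equals 27 — satisfied.

No — constraints 1, 2, 3, 4 are not satisfied.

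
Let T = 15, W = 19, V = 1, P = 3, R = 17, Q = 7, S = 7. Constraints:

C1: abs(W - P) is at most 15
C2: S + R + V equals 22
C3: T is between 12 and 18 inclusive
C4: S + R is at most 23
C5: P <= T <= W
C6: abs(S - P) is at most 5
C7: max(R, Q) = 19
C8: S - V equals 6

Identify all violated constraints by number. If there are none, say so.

Constraints 1, 2, 4, and 7 do not hold.

C1: abs(19 - 3) = 16; 16 > 15, exceeds bound 15  FAIL
C2: S + R + V = 7 + 17 + 1 = 25, not 22  FAIL
C3: T = 15 lies in [12, 18]  OK
C4: S + R = 7 + 17 = 24; 24 > 23, bound 23 not met  FAIL
C5: values 3 <= 15 <= 19  OK
C6: abs(7 - 3) = 4; 4 ≤ 5  OK
C7: max(17, 7) = 17, not 19  FAIL
C8: S - V = 7 - 1 = 6  OK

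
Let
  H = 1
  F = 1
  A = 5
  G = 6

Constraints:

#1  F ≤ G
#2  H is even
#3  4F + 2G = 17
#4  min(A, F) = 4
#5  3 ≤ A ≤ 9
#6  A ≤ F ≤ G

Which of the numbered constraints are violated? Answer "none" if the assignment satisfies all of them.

Constraints 2, 3, 4, and 6 are violated.

#1 F = 1, G = 6; 1 ≤ 6 — satisfied.
#2 H = 1 is odd — violated.
#3 4F + 2G = 4(1) + 2(6) = 16, not 17 — violated.
#4 min(5, 1) = 1, not 4 — violated.
#5 A = 5 lies in [3, 9] — satisfied.
#6 values 5, 1, 6; A = 5 is not ≤ F = 1 — violated.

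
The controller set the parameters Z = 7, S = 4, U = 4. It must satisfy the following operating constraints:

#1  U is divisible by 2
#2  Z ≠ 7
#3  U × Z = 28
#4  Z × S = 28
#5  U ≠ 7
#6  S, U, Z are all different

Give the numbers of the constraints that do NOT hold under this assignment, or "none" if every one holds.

#1 4 / 2 = 2, so 2 divides 4 — holds.
#2 Z = 7, but 7 is required to differ — does not hold.
#3 U × Z = 4 × 7 = 28 — holds.
#4 Z × S = 7 × 4 = 28 — holds.
#5 U = 4, and 4 ≠ 7 — holds.
#6 S = U = 4, not all different — does not hold.

The assignment fails constraints 2, 6.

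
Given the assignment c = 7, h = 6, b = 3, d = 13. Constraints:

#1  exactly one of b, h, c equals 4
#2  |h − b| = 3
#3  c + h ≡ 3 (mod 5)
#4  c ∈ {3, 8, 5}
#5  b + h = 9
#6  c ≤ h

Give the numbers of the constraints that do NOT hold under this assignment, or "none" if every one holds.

#1 b=3, h=6, c=7; 0 of them equal 4, not exactly one — violated.
#2 |6 − 3| = 3 — OK.
#3 c + h = 13; 13 mod 5 = 3 — OK.
#4 c = 7 is not in {3, 8, 5} — violated.
#5 b + h = 3 + 6 = 9 — OK.
#6 c = 7, h = 6; 7 > 6 (want ≤) — violated.

Constraints 1, 4, and 6 do not hold.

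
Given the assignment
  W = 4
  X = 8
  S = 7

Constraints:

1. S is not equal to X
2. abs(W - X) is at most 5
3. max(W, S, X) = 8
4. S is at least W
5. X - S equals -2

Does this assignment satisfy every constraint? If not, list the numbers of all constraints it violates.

1. S = 7, X = 8; distinct — holds.
2. abs(4 - 8) = 4; 4 ≤ 5 — holds.
3. max(4, 7, 8) = 8 — holds.
4. S = 7, W = 4; 7 ≥ 4 — holds.
5. X - S = 8 - 7 = 1, not -2 — does not hold.

No — constraint 5 is not satisfied.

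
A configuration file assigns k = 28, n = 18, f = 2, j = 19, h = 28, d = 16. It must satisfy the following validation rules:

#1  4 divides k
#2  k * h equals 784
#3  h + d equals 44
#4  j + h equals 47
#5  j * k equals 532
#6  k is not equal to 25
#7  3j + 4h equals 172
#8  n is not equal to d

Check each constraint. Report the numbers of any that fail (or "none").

#1 28 / 4 = 7, so 4 divides 28  holds
#2 k * h = 28 * 28 = 784  holds
#3 h + d = 28 + 16 = 44  holds
#4 j + h = 19 + 28 = 47  holds
#5 j * k = 19 * 28 = 532  holds
#6 k = 28, and 28 ≠ 25  holds
#7 3j + 4h = 3(19) + 4(28) = 169, not 172  fails
#8 n = 18, d = 16; distinct  holds

Constraint 7 is violated.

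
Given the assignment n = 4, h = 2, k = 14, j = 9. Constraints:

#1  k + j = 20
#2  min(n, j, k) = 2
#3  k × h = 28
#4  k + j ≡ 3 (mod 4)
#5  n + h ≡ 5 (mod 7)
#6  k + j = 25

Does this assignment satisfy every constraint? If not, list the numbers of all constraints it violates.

No — constraints 1, 2, 5, and 6 are not satisfied.

#1 k + j = 14 + 9 = 23, not 20 — fails.
#2 min(4, 9, 14) = 4, not 2 — fails.
#3 k × h = 14 × 2 = 28 — holds.
#4 k + j = 23; 23 mod 4 = 3 — holds.
#5 n + h = 6; 6 mod 7 = 6, not 5 — fails.
#6 k + j = 14 + 9 = 23, not 25 — fails.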